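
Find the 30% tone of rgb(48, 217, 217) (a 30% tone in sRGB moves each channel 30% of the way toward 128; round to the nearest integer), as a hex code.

#48BEBE

Per channel, c → c + 0.3(128 − c):
  R: 48 + 24 = 72 → 72
  G: 217 − 26.7 = 190.3 → 190
  B: 217 − 26.7 = 190.3 → 190
rgb(72, 190, 190) = #48BEBE.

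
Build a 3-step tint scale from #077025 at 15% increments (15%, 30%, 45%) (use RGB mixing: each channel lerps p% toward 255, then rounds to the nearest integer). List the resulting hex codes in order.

#077025 is rgb(7, 112, 37).
15%: (7 + 37.2 = 44.2→44, 112 + 21.45 = 133.45→133, 37 + 32.7 = 69.7→70) → #2c8546
30%: (7 + 74.4 = 81.4→81, 112 + 42.9 = 154.9→155, 37 + 65.4 = 102.4→102) → #519b66
45%: (7 + 111.6 = 118.6→119, 112 + 64.35 = 176.35→176, 37 + 98.1 = 135.1→135) → #77b087

#2c8546, #519b66, #77b087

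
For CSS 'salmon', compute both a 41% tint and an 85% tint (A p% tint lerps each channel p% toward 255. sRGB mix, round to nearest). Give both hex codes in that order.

#FCB4AC, #FEECEA

CSS salmon is rgb(250, 128, 114).
41% tint:
  R: 250 + 0.41×(255−250) = 250 + 2.05 = 252.05 → 252
  G: 128 + 0.41×(255−128) = 128 + 52.07 = 180.07 → 180
  B: 114 + 57.81 = 171.81 → 172
  → #FCB4AC
85% tint:
  R: 250 + 4.25 = 254.25 → 254
  G: 128 + 0.85×(255−128) = 128 + 107.95 = 235.95 → 236
  B: 114 + 119.85 = 233.85 → 234
  → #FEECEA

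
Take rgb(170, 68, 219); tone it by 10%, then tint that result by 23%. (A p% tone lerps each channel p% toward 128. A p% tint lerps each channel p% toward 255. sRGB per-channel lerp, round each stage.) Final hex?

#BA74DC

Per channel, c → c + 0.1(128 − c):
  R: 170 + 0.1×(128−170) = 170 − 4.2 = 165.8 → 166
  G: 68 + 0.1×(128−68) = 68 + 6 = 74 → 74
  B: 219 + 0.1×(128−219) = 219 − 9.1 = 209.9 → 210
After the tone: rgb(166, 74, 210) = #A64AD2.
Per channel, c → c + 0.23(255 − c):
  R: 166 + 20.47 = 186.47 → 186
  G: 74 + 0.23×(255−74) = 74 + 41.63 = 115.63 → 116
  B: 210 + 10.35 = 220.35 → 220
rgb(186, 116, 220) = #BA74DC.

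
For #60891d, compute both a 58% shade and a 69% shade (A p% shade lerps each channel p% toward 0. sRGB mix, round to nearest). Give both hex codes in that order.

#283a0c, #1e2a09

#60891d is rgb(96, 137, 29).
58% shade:
  R: 96 − 55.68 = 40.32 → 40
  G: 137 + 0.58×(0−137) = 137 − 79.46 = 57.54 → 58
  B: 29 + 0.58×(0−29) = 29 − 16.82 = 12.18 → 12
  → #283a0c
69% shade:
  R: 96 − 66.24 = 29.76 → 30
  G: 137 + 0.69×(0−137) = 137 − 94.53 = 42.47 → 42
  B: 29 − 20.01 = 8.99 → 9
  → #1e2a09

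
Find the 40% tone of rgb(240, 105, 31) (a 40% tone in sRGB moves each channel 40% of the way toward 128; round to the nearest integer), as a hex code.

Lerp each channel 40% toward 128:
  R: 240 + 0.4×(128−240) = 240 − 44.8 = 195.2 → 195
  G: 105 + 0.4×(128−105) = 105 + 9.2 = 114.2 → 114
  B: 31 + 0.4×(128−31) = 31 + 38.8 = 69.8 → 70
rgb(195, 114, 70) = #C37246.

#C37246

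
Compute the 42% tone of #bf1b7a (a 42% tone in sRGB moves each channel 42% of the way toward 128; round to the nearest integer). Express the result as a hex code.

#a5457d

#bf1b7a is rgb(191, 27, 122).
Per channel, c → c + 0.42(128 − c):
  R: 191 − 26.46 = 164.54 → 165
  G: 27 + 0.42×(128−27) = 27 + 42.42 = 69.42 → 69
  B: 122 + 0.42×(128−122) = 122 + 2.52 = 124.52 → 125
rgb(165, 69, 125) = #a5457d.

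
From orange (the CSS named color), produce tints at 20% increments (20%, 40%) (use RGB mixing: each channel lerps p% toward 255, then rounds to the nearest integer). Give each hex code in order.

#FFB733, #FFC966

CSS orange is rgb(255, 165, 0).
20%: (255→255, 165 + 18 = 183→183, 0 + 51 = 51→51) → #FFB733
40%: (255→255, 165 + 36 = 201→201, 0 + 102 = 102→102) → #FFC966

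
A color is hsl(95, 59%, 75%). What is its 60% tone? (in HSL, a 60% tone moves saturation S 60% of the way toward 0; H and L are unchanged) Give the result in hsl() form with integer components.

hsl(95, 24%, 75%)

S moves 60% from 59 toward 0: 59 − 35.4 = 23.6 → 24.
H and L are unchanged.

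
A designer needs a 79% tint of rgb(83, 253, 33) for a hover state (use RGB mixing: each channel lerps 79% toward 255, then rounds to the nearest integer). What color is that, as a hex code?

Lerp each channel 79% toward 255:
  R: 83 + 135.88 = 218.88 → 219
  G: 253 + 0.79×(255−253) = 253 + 1.58 = 254.58 → 255
  B: 33 + 0.79×(255−33) = 33 + 175.38 = 208.38 → 208
rgb(219, 255, 208) = #DBFFD0.

#DBFFD0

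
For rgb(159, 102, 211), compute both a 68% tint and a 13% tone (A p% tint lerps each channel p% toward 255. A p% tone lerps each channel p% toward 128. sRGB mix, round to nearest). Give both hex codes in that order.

68% tint:
  R: 159 + 65.28 = 224.28 → 224
  G: 102 + 0.68×(255−102) = 102 + 104.04 = 206.04 → 206
  B: 211 + 29.92 = 240.92 → 241
  → #E0CEF1
13% tone:
  R: 159 + 0.13×(128−159) = 159 − 4.03 = 154.97 → 155
  G: 102 + 3.38 = 105.38 → 105
  B: 211 + 0.13×(128−211) = 211 − 10.79 = 200.21 → 200
  → #9B69C8

#E0CEF1, #9B69C8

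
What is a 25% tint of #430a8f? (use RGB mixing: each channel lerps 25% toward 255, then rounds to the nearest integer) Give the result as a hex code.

#430a8f is rgb(67, 10, 143).
Per channel, c → c + 0.25(255 − c):
  R: 67 + 47 = 114 → 114
  G: 10 + 0.25×(255−10) = 10 + 61.25 = 71.25 → 71
  B: 143 + 28 = 171 → 171
rgb(114, 71, 171) = #7247ab.

#7247ab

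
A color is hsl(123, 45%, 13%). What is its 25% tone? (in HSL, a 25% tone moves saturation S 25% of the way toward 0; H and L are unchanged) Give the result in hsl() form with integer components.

S moves 25% from 45 toward 0: 45 − 11.25 = 33.75 → 34.
H and L are unchanged.

hsl(123, 34%, 13%)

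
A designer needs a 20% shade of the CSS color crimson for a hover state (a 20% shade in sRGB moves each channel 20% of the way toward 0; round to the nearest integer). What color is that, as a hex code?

#B01030

CSS crimson is rgb(220, 20, 60).
A 20% shade moves each channel 20% toward 0:
  R: 220 + 0.2×(0−220) = 220 − 44 = 176 → 176
  G: 20 + 0.2×(0−20) = 20 − 4 = 16 → 16
  B: 60 + 0.2×(0−60) = 60 − 12 = 48 → 48
rgb(176, 16, 48) = #B01030.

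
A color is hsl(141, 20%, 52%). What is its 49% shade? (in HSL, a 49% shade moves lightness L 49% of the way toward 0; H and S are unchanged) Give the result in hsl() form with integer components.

L moves 49% from 52 toward 0: 52 − 25.48 = 26.52 → 27.
H and S are unchanged.

hsl(141, 20%, 27%)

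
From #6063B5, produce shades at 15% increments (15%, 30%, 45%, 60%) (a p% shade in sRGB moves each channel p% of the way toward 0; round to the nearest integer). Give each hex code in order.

#6063B5 is rgb(96, 99, 181).
15%: (96 − 14.4 = 81.6→82, 99 − 14.85 = 84.15→84, 181 − 27.15 = 153.85→154) → #52549A
30%: (96 − 28.8 = 67.2→67, 99 − 29.7 = 69.3→69, 181 − 54.3 = 126.7→127) → #43457F
45%: (96 − 43.2 = 52.8→53, 99 − 44.55 = 54.45→54, 181 − 81.45 = 99.55→100) → #353664
60%: (96 − 57.6 = 38.4→38, 99 − 59.4 = 39.6→40, 181 − 108.6 = 72.4→72) → #262848

#52549A, #43457F, #353664, #262848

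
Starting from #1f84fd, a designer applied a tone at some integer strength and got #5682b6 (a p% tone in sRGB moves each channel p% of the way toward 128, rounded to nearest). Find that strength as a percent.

#1f84fd is rgb(31, 132, 253); #5682b6 is rgb(86, 130, 182).
On the B channel (widest range): 182 ≈ 253 + (p/100)(128 − 253), so p ≈ 100×(182 − 253)/(128 − 253) = -7100/-125 = 56.80.
p = 57 reproduces all three channels after rounding.

57%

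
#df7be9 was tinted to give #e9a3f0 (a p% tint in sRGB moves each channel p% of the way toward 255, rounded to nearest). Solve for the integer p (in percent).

#df7be9 is rgb(223, 123, 233); #e9a3f0 is rgb(233, 163, 240).
On the G channel (widest range): 163 ≈ 123 + (p/100)(255 − 123), so p ≈ 100×(163 − 123)/(255 − 123) = 4000/132 = 30.30.
p = 30 reproduces all three channels after rounding.

30%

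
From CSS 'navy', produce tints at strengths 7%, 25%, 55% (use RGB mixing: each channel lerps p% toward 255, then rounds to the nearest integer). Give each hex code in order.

#121289, #4040A0, #8C8CC6

CSS navy is rgb(0, 0, 128).
7%: (0 + 17.85 = 17.85→18, 0 + 17.85 = 17.85→18, 128 + 8.89 = 136.89→137) → #121289
25%: (0 + 63.75 = 63.75→64, 0 + 63.75 = 63.75→64, 128 + 31.75 = 159.75→160) → #4040A0
55%: (0 + 140.25 = 140.25→140, 0 + 140.25 = 140.25→140, 128 + 69.85 = 197.85→198) → #8C8CC6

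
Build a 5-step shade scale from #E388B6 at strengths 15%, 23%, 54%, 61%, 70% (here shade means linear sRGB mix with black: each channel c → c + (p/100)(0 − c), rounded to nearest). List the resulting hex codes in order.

#E388B6 is rgb(227, 136, 182).
15%: (227 − 34.05 = 192.95→193, 136 − 20.4 = 115.6→116, 182 − 27.3 = 154.7→155) → #C1749B
23%: (227 − 52.21 = 174.79→175, 136 − 31.28 = 104.72→105, 182 − 41.86 = 140.14→140) → #AF698C
54%: (227 − 122.58 = 104.42→104, 136 − 73.44 = 62.56→63, 182 − 98.28 = 83.72→84) → #683F54
61%: (227 − 138.47 = 88.53→89, 136 − 82.96 = 53.04→53, 182 − 111.02 = 70.98→71) → #593547
70%: (227 − 158.9 = 68.1→68, 136 − 95.2 = 40.8→41, 182 − 127.4 = 54.6→55) → #442937

#C1749B, #AF698C, #683F54, #593547, #442937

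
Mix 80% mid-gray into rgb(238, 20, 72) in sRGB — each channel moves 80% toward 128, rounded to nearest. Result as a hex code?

#966a75

Lerp each channel 80% toward 128:
  R: 238 + 0.8×(128−238) = 238 − 88 = 150 → 150
  G: 20 + 0.8×(128−20) = 20 + 86.4 = 106.4 → 106
  B: 72 + 44.8 = 116.8 → 117
rgb(150, 106, 117) = #966a75.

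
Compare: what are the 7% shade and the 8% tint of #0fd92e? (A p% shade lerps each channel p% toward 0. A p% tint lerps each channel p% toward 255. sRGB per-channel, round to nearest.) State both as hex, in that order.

#0fd92e is rgb(15, 217, 46).
7% shade:
  R: 15 + 0.07×(0−15) = 15 − 1.05 = 13.95 → 14
  G: 217 + 0.07×(0−217) = 217 − 15.19 = 201.81 → 202
  B: 46 + 0.07×(0−46) = 46 − 3.22 = 42.78 → 43
  → #0eca2b
8% tint:
  R: 15 + 19.2 = 34.2 → 34
  G: 217 + 0.08×(255−217) = 217 + 3.04 = 220.04 → 220
  B: 46 + 0.08×(255−46) = 46 + 16.72 = 62.72 → 63
  → #22dc3f

#0eca2b, #22dc3f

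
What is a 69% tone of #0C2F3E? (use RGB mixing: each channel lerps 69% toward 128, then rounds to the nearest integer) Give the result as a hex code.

#0C2F3E is rgb(12, 47, 62).
Per channel, c → c + 0.69(128 − c):
  R: 12 + 0.69×(128−12) = 12 + 80.04 = 92.04 → 92
  G: 47 + 0.69×(128−47) = 47 + 55.89 = 102.89 → 103
  B: 62 + 45.54 = 107.54 → 108
rgb(92, 103, 108) = #5C676C.

#5C676C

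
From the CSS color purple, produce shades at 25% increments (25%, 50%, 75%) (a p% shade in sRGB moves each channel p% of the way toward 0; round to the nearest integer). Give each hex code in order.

#600060, #400040, #200020

CSS purple is rgb(128, 0, 128).
25%: (128 − 32 = 96→96, 0→0, 128 − 32 = 96→96) → #600060
50%: (128 − 64 = 64→64, 0→0, 128 − 64 = 64→64) → #400040
75%: (128 − 96 = 32→32, 0→0, 128 − 96 = 32→32) → #200020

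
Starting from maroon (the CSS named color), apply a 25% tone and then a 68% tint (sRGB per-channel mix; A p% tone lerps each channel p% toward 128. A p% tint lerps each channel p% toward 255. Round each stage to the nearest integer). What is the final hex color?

CSS maroon is rgb(128, 0, 0).
A 25% tone moves each channel 25% toward 128:
  R: 128 + 0.25×(128−128) = 128 + 0 = 128 → 128
  G: 0 + 0.25×(128−0) = 0 + 32 = 32 → 32
  B: 0 + 0.25×(128−0) = 0 + 32 = 32 → 32
After the tone: rgb(128, 32, 32) = #802020.
A 68% tint moves each channel 68% toward 255:
  R: 128 + 86.36 = 214.36 → 214
  G: 32 + 151.64 = 183.64 → 184
  B: 32 + 0.68×(255−32) = 32 + 151.64 = 183.64 → 184
rgb(214, 184, 184) = #D6B8B8.

#D6B8B8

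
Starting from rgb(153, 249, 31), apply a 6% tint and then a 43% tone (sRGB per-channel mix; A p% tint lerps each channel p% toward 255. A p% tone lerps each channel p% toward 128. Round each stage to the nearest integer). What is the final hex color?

#92C550

A 6% tint moves each channel 6% toward 255:
  R: 153 + 0.06×(255−153) = 153 + 6.12 = 159.12 → 159
  G: 249 + 0.06×(255−249) = 249 + 0.36 = 249.36 → 249
  B: 31 + 0.06×(255−31) = 31 + 13.44 = 44.44 → 44
After the tint: rgb(159, 249, 44) = #9FF92C.
A 43% tone moves each channel 43% toward 128:
  R: 159 − 13.33 = 145.67 → 146
  G: 249 − 52.03 = 196.97 → 197
  B: 44 + 36.12 = 80.12 → 80
rgb(146, 197, 80) = #92C550.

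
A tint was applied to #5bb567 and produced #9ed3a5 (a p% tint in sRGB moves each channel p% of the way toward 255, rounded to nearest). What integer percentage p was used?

#5bb567 is rgb(91, 181, 103); #9ed3a5 is rgb(158, 211, 165).
On the R channel (widest range): 158 ≈ 91 + (p/100)(255 − 91), so p ≈ 100×(158 − 91)/(255 − 91) = 6700/164 = 40.85.
p = 41 reproduces all three channels after rounding.

41%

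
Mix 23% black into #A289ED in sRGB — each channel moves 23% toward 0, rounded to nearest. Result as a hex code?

#A289ED is rgb(162, 137, 237).
Lerp each channel 23% toward 0:
  R: 162 + 0.23×(0−162) = 162 − 37.26 = 124.74 → 125
  G: 137 + 0.23×(0−137) = 137 − 31.51 = 105.49 → 105
  B: 237 + 0.23×(0−237) = 237 − 54.51 = 182.49 → 182
rgb(125, 105, 182) = #7D69B6.

#7D69B6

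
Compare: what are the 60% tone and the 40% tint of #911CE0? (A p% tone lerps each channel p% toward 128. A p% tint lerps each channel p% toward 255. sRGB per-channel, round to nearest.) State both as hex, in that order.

#911CE0 is rgb(145, 28, 224).
60% tone:
  R: 145 + 0.6×(128−145) = 145 − 10.2 = 134.8 → 135
  G: 28 + 60 = 88 → 88
  B: 224 + 0.6×(128−224) = 224 − 57.6 = 166.4 → 166
  → #8758A6
40% tint:
  R: 145 + 44 = 189 → 189
  G: 28 + 0.4×(255−28) = 28 + 90.8 = 118.8 → 119
  B: 224 + 12.4 = 236.4 → 236
  → #BD77EC

#8758A6, #BD77EC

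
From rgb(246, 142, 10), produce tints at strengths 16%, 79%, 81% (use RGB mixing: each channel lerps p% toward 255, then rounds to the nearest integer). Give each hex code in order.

16%: (246 + 1.44 = 247.44→247, 142 + 18.08 = 160.08→160, 10 + 39.2 = 49.2→49) → #F7A031
79%: (246 + 7.11 = 253.11→253, 142 + 89.27 = 231.27→231, 10 + 193.55 = 203.55→204) → #FDE7CC
81%: (246 + 7.29 = 253.29→253, 142 + 91.53 = 233.53→234, 10 + 198.45 = 208.45→208) → #FDEAD0

#F7A031, #FDE7CC, #FDEAD0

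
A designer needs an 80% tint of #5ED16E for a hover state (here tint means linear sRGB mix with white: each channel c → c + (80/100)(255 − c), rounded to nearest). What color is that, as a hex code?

#DFF6E2

#5ED16E is rgb(94, 209, 110).
Lerp each channel 80% toward 255:
  R: 94 + 0.8×(255−94) = 94 + 128.8 = 222.8 → 223
  G: 209 + 0.8×(255−209) = 209 + 36.8 = 245.8 → 246
  B: 110 + 0.8×(255−110) = 110 + 116 = 226 → 226
rgb(223, 246, 226) = #DFF6E2.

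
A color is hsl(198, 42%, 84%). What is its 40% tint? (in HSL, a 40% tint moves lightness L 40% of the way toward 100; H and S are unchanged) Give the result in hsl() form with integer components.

hsl(198, 42%, 90%)

L moves 40% from 84 toward 100: 84 + 6.4 = 90.4 → 90.
H and S are unchanged.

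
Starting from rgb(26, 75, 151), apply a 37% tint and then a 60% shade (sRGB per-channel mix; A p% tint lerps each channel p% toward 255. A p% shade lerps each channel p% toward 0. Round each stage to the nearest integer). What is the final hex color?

#2C394C

Per channel, c → c + 0.37(255 − c):
  R: 26 + 84.73 = 110.73 → 111
  G: 75 + 0.37×(255−75) = 75 + 66.6 = 141.6 → 142
  B: 151 + 0.37×(255−151) = 151 + 38.48 = 189.48 → 189
After the tint: rgb(111, 142, 189) = #6F8EBD.
Lerp each channel 60% toward 0:
  R: 111 + 0.6×(0−111) = 111 − 66.6 = 44.4 → 44
  G: 142 − 85.2 = 56.8 → 57
  B: 189 + 0.6×(0−189) = 189 − 113.4 = 75.6 → 76
rgb(44, 57, 76) = #2C394C.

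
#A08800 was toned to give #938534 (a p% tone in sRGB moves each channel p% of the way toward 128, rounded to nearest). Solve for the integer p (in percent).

#A08800 is rgb(160, 136, 0); #938534 is rgb(147, 133, 52).
On the B channel (widest range): 52 ≈ 0 + (p/100)(128 − 0), so p ≈ 100×(52 − 0)/(128 − 0) = 5200/128 = 40.62.
p = 41 reproduces all three channels after rounding.

41%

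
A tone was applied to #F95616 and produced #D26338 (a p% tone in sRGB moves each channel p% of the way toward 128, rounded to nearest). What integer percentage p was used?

32%

#F95616 is rgb(249, 86, 22); #D26338 is rgb(210, 99, 56).
On the R channel (widest range): 210 ≈ 249 + (p/100)(128 − 249), so p ≈ 100×(210 − 249)/(128 − 249) = -3900/-121 = 32.23.
p = 32 reproduces all three channels after rounding.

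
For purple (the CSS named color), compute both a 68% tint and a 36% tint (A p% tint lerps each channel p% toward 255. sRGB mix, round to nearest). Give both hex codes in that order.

CSS purple is rgb(128, 0, 128).
68% tint:
  R: 128 + 0.68×(255−128) = 128 + 86.36 = 214.36 → 214
  G: 0 + 0.68×(255−0) = 0 + 173.4 = 173.4 → 173
  B: 128 + 0.68×(255−128) = 128 + 86.36 = 214.36 → 214
  → #D6ADD6
36% tint:
  R: 128 + 45.72 = 173.72 → 174
  G: 0 + 0.36×(255−0) = 0 + 91.8 = 91.8 → 92
  B: 128 + 0.36×(255−128) = 128 + 45.72 = 173.72 → 174
  → #AE5CAE

#D6ADD6, #AE5CAE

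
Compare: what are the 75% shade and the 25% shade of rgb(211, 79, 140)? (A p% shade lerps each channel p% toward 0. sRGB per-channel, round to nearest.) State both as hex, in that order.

75% shade:
  R: 211 − 158.25 = 52.75 → 53
  G: 79 + 0.75×(0−79) = 79 − 59.25 = 19.75 → 20
  B: 140 + 0.75×(0−140) = 140 − 105 = 35 → 35
  → #351423
25% shade:
  R: 211 − 52.75 = 158.25 → 158
  G: 79 + 0.25×(0−79) = 79 − 19.75 = 59.25 → 59
  B: 140 + 0.25×(0−140) = 140 − 35 = 105 → 105
  → #9E3B69

#351423, #9E3B69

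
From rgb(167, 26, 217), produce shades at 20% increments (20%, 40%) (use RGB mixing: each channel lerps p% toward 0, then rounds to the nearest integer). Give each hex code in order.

20%: (167 − 33.4 = 133.6→134, 26 − 5.2 = 20.8→21, 217 − 43.4 = 173.6→174) → #8615ae
40%: (167 − 66.8 = 100.2→100, 26 − 10.4 = 15.6→16, 217 − 86.8 = 130.2→130) → #641082

#8615ae, #641082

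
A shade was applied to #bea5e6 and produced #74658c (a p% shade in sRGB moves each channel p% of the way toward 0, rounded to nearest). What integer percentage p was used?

39%

#bea5e6 is rgb(190, 165, 230); #74658c is rgb(116, 101, 140).
On the B channel (widest range): 140 ≈ 230 + (p/100)(0 − 230), so p ≈ 100×(140 − 230)/(0 − 230) = -9000/-230 = 39.13.
p = 39 reproduces all three channels after rounding.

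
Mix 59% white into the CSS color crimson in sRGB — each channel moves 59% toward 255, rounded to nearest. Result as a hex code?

#F19FAF

CSS crimson is rgb(220, 20, 60).
A 59% tint moves each channel 59% toward 255:
  R: 220 + 20.65 = 240.65 → 241
  G: 20 + 0.59×(255−20) = 20 + 138.65 = 158.65 → 159
  B: 60 + 0.59×(255−60) = 60 + 115.05 = 175.05 → 175
rgb(241, 159, 175) = #F19FAF.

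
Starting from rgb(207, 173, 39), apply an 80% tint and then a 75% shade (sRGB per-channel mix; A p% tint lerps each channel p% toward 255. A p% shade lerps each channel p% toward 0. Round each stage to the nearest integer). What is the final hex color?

An 80% tint moves each channel 80% toward 255:
  R: 207 + 38.4 = 245.4 → 245
  G: 173 + 0.8×(255−173) = 173 + 65.6 = 238.6 → 239
  B: 39 + 172.8 = 211.8 → 212
After the tint: rgb(245, 239, 212) = #F5EFD4.
A 75% shade moves each channel 75% toward 0:
  R: 245 + 0.75×(0−245) = 245 − 183.75 = 61.25 → 61
  G: 239 + 0.75×(0−239) = 239 − 179.25 = 59.75 → 60
  B: 212 + 0.75×(0−212) = 212 − 159 = 53 → 53
rgb(61, 60, 53) = #3D3C35.

#3D3C35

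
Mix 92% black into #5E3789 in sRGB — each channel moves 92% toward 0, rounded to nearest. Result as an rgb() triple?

rgb(8, 4, 11)

#5E3789 is rgb(94, 55, 137).
Lerp each channel 92% toward 0:
  R: 94 + 0.92×(0−94) = 94 − 86.48 = 7.52 → 8
  G: 55 + 0.92×(0−55) = 55 − 50.6 = 4.4 → 4
  B: 137 + 0.92×(0−137) = 137 − 126.04 = 10.96 → 11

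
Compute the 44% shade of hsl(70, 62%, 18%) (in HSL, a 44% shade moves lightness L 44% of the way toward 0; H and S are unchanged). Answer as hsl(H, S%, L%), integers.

hsl(70, 62%, 10%)

L moves 44% from 18 toward 0: 18 − 7.92 = 10.08 → 10.
H and S are unchanged.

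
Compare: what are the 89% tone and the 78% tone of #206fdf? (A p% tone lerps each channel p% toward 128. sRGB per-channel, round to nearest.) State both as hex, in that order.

#757e8a, #6b7c95

#206fdf is rgb(32, 111, 223).
89% tone:
  R: 32 + 0.89×(128−32) = 32 + 85.44 = 117.44 → 117
  G: 111 + 15.13 = 126.13 → 126
  B: 223 + 0.89×(128−223) = 223 − 84.55 = 138.45 → 138
  → #757e8a
78% tone:
  R: 32 + 74.88 = 106.88 → 107
  G: 111 + 0.78×(128−111) = 111 + 13.26 = 124.26 → 124
  B: 223 + 0.78×(128−223) = 223 − 74.1 = 148.9 → 149
  → #6b7c95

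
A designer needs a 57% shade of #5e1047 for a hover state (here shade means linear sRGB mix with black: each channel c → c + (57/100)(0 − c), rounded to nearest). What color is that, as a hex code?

#5e1047 is rgb(94, 16, 71).
Lerp each channel 57% toward 0:
  R: 94 − 53.58 = 40.42 → 40
  G: 16 − 9.12 = 6.88 → 7
  B: 71 − 40.47 = 30.53 → 31
rgb(40, 7, 31) = #28071f.

#28071f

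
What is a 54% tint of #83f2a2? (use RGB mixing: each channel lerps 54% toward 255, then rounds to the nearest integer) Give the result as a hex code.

#83f2a2 is rgb(131, 242, 162).
Lerp each channel 54% toward 255:
  R: 131 + 0.54×(255−131) = 131 + 66.96 = 197.96 → 198
  G: 242 + 0.54×(255−242) = 242 + 7.02 = 249.02 → 249
  B: 162 + 0.54×(255−162) = 162 + 50.22 = 212.22 → 212
rgb(198, 249, 212) = #c6f9d4.

#c6f9d4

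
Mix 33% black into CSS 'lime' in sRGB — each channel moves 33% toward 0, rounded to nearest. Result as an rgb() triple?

rgb(0, 171, 0)

CSS lime is rgb(0, 255, 0).
Per channel, c → c + 0.33(0 − c):
  R: 0 + 0 = 0 → 0
  G: 255 + 0.33×(0−255) = 255 − 84.15 = 170.85 → 171
  B: 0 + 0.33×(0−0) = 0 + 0 = 0 → 0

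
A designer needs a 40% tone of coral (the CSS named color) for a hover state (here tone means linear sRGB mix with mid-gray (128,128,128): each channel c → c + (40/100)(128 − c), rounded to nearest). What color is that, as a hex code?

CSS coral is rgb(255, 127, 80).
A 40% tone moves each channel 40% toward 128:
  R: 255 − 50.8 = 204.2 → 204
  G: 127 + 0.4 = 127.4 → 127
  B: 80 + 0.4×(128−80) = 80 + 19.2 = 99.2 → 99
rgb(204, 127, 99) = #CC7F63.

#CC7F63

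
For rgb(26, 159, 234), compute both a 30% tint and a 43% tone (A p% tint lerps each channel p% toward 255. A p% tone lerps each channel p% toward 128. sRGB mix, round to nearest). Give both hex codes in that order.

#5FBCF0, #4692BC

30% tint:
  R: 26 + 0.3×(255−26) = 26 + 68.7 = 94.7 → 95
  G: 159 + 0.3×(255−159) = 159 + 28.8 = 187.8 → 188
  B: 234 + 6.3 = 240.3 → 240
  → #5FBCF0
43% tone:
  R: 26 + 43.86 = 69.86 → 70
  G: 159 + 0.43×(128−159) = 159 − 13.33 = 145.67 → 146
  B: 234 + 0.43×(128−234) = 234 − 45.58 = 188.42 → 188
  → #4692BC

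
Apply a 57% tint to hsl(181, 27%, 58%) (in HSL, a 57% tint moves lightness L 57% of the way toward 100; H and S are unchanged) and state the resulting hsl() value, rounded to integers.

L moves 57% from 58 toward 100: 58 + 23.94 = 81.94 → 82.
H and S are unchanged.

hsl(181, 27%, 82%)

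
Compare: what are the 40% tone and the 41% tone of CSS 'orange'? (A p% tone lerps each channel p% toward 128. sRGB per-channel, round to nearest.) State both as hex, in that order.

#CC9633, #CB9634

CSS orange is rgb(255, 165, 0).
40% tone:
  R: 255 + 0.4×(128−255) = 255 − 50.8 = 204.2 → 204
  G: 165 + 0.4×(128−165) = 165 − 14.8 = 150.2 → 150
  B: 0 + 51.2 = 51.2 → 51
  → #CC9633
41% tone:
  R: 255 − 52.07 = 202.93 → 203
  G: 165 − 15.17 = 149.83 → 150
  B: 0 + 0.41×(128−0) = 0 + 52.48 = 52.48 → 52
  → #CB9634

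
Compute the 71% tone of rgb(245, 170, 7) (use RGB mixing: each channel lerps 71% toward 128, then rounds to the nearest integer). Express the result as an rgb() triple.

A 71% tone moves each channel 71% toward 128:
  R: 245 + 0.71×(128−245) = 245 − 83.07 = 161.93 → 162
  G: 170 + 0.71×(128−170) = 170 − 29.82 = 140.18 → 140
  B: 7 + 85.91 = 92.91 → 93

rgb(162, 140, 93)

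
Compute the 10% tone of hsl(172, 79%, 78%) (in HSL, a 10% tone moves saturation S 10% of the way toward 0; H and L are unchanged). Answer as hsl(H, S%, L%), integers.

hsl(172, 71%, 78%)

S moves 10% from 79 toward 0: 79 − 7.9 = 71.1 → 71.
H and L are unchanged.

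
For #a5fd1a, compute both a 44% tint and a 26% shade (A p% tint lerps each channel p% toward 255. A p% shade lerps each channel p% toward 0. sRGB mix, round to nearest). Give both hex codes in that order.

#cdfe7f, #7abb13

#a5fd1a is rgb(165, 253, 26).
44% tint:
  R: 165 + 39.6 = 204.6 → 205
  G: 253 + 0.44×(255−253) = 253 + 0.88 = 253.88 → 254
  B: 26 + 0.44×(255−26) = 26 + 100.76 = 126.76 → 127
  → #cdfe7f
26% shade:
  R: 165 − 42.9 = 122.1 → 122
  G: 253 − 65.78 = 187.22 → 187
  B: 26 − 6.76 = 19.24 → 19
  → #7abb13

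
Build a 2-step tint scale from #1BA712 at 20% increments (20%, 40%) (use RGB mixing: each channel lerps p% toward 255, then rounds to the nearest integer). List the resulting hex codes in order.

#49B941, #76CA71

#1BA712 is rgb(27, 167, 18).
20%: (27 + 45.6 = 72.6→73, 167 + 17.6 = 184.6→185, 18 + 47.4 = 65.4→65) → #49B941
40%: (27 + 91.2 = 118.2→118, 167 + 35.2 = 202.2→202, 18 + 94.8 = 112.8→113) → #76CA71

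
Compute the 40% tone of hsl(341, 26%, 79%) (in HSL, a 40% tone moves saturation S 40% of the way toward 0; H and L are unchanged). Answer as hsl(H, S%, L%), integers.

hsl(341, 16%, 79%)

S moves 40% from 26 toward 0: 26 − 10.4 = 15.6 → 16.
H and L are unchanged.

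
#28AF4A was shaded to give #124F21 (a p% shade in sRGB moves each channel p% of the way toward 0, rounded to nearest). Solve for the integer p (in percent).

#28AF4A is rgb(40, 175, 74); #124F21 is rgb(18, 79, 33).
On the G channel (widest range): 79 ≈ 175 + (p/100)(0 − 175), so p ≈ 100×(79 − 175)/(0 − 175) = -9600/-175 = 54.86.
p = 55 reproduces all three channels after rounding.

55%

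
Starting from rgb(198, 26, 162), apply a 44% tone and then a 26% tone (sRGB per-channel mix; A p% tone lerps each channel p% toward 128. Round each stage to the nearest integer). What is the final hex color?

Lerp each channel 44% toward 128:
  R: 198 + 0.44×(128−198) = 198 − 30.8 = 167.2 → 167
  G: 26 + 44.88 = 70.88 → 71
  B: 162 − 14.96 = 147.04 → 147
After the tone: rgb(167, 71, 147) = #a74793.
A 26% tone moves each channel 26% toward 128:
  R: 167 + 0.26×(128−167) = 167 − 10.14 = 156.86 → 157
  G: 71 + 0.26×(128−71) = 71 + 14.82 = 85.82 → 86
  B: 147 − 4.94 = 142.06 → 142
rgb(157, 86, 142) = #9d568e.

#9d568e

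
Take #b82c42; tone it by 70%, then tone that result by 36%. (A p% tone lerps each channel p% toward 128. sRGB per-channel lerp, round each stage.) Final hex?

#b82c42 is rgb(184, 44, 66).
Per channel, c → c + 0.7(128 − c):
  R: 184 + 0.7×(128−184) = 184 − 39.2 = 144.8 → 145
  G: 44 + 0.7×(128−44) = 44 + 58.8 = 102.8 → 103
  B: 66 + 43.4 = 109.4 → 109
After the tone: rgb(145, 103, 109) = #91676d.
Per channel, c → c + 0.36(128 − c):
  R: 145 + 0.36×(128−145) = 145 − 6.12 = 138.88 → 139
  G: 103 + 9 = 112 → 112
  B: 109 + 6.84 = 115.84 → 116
rgb(139, 112, 116) = #8b7074.

#8b7074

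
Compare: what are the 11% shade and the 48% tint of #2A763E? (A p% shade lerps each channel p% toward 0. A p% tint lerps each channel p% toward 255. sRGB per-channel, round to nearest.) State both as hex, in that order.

#2A763E is rgb(42, 118, 62).
11% shade:
  R: 42 + 0.11×(0−42) = 42 − 4.62 = 37.38 → 37
  G: 118 − 12.98 = 105.02 → 105
  B: 62 + 0.11×(0−62) = 62 − 6.82 = 55.18 → 55
  → #256937
48% tint:
  R: 42 + 102.24 = 144.24 → 144
  G: 118 + 0.48×(255−118) = 118 + 65.76 = 183.76 → 184
  B: 62 + 0.48×(255−62) = 62 + 92.64 = 154.64 → 155
  → #90B89B

#256937, #90B89B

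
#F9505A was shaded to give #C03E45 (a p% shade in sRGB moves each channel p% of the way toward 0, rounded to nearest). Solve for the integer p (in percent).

23%

#F9505A is rgb(249, 80, 90); #C03E45 is rgb(192, 62, 69).
On the R channel (widest range): 192 ≈ 249 + (p/100)(0 − 249), so p ≈ 100×(192 − 249)/(0 − 249) = -5700/-249 = 22.89.
p = 23 reproduces all three channels after rounding.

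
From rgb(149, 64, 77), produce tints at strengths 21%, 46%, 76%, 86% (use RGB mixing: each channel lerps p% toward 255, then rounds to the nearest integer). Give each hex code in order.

21%: (149 + 22.26 = 171.26→171, 64 + 40.11 = 104.11→104, 77 + 37.38 = 114.38→114) → #ab6872
46%: (149 + 48.76 = 197.76→198, 64 + 87.86 = 151.86→152, 77 + 81.88 = 158.88→159) → #c6989f
76%: (149 + 80.56 = 229.56→230, 64 + 145.16 = 209.16→209, 77 + 135.28 = 212.28→212) → #e6d1d4
86%: (149 + 91.16 = 240.16→240, 64 + 164.26 = 228.26→228, 77 + 153.08 = 230.08→230) → #f0e4e6

#ab6872, #c6989f, #e6d1d4, #f0e4e6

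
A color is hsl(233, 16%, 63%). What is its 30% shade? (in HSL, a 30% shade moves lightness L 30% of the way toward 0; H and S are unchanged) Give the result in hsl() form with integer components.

hsl(233, 16%, 44%)

L moves 30% from 63 toward 0: 63 − 18.9 = 44.1 → 44.
H and S are unchanged.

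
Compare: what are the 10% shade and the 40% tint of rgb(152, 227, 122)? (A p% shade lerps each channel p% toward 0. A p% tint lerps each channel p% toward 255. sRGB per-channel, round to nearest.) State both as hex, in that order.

#89CC6E, #C1EEAF

10% shade:
  R: 152 − 15.2 = 136.8 → 137
  G: 227 + 0.1×(0−227) = 227 − 22.7 = 204.3 → 204
  B: 122 − 12.2 = 109.8 → 110
  → #89CC6E
40% tint:
  R: 152 + 0.4×(255−152) = 152 + 41.2 = 193.2 → 193
  G: 227 + 0.4×(255−227) = 227 + 11.2 = 238.2 → 238
  B: 122 + 0.4×(255−122) = 122 + 53.2 = 175.2 → 175
  → #C1EEAF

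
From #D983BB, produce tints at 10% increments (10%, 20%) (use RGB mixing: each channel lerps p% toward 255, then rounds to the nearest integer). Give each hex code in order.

#D983BB is rgb(217, 131, 187).
10%: (217 + 3.8 = 220.8→221, 131 + 12.4 = 143.4→143, 187 + 6.8 = 193.8→194) → #DD8FC2
20%: (217 + 7.6 = 224.6→225, 131 + 24.8 = 155.8→156, 187 + 13.6 = 200.6→201) → #E19CC9

#DD8FC2, #E19CC9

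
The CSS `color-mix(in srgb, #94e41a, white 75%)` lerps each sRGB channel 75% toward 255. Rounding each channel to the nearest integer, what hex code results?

#94e41a is rgb(148, 228, 26).
Per channel, c → c + 0.75(255 − c):
  R: 148 + 0.75×(255−148) = 148 + 80.25 = 228.25 → 228
  G: 228 + 20.25 = 248.25 → 248
  B: 26 + 171.75 = 197.75 → 198
rgb(228, 248, 198) = #e4f8c6.

#e4f8c6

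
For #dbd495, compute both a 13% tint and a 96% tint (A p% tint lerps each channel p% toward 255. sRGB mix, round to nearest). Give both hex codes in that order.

#e0daa3, #fefdfb

#dbd495 is rgb(219, 212, 149).
13% tint:
  R: 219 + 0.13×(255−219) = 219 + 4.68 = 223.68 → 224
  G: 212 + 5.59 = 217.59 → 218
  B: 149 + 13.78 = 162.78 → 163
  → #e0daa3
96% tint:
  R: 219 + 0.96×(255−219) = 219 + 34.56 = 253.56 → 254
  G: 212 + 41.28 = 253.28 → 253
  B: 149 + 0.96×(255−149) = 149 + 101.76 = 250.76 → 251
  → #fefdfb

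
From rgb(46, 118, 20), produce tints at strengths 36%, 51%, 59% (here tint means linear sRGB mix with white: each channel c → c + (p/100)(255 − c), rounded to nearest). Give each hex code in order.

#79a769, #99bc8c, #a9c79f

36%: (46 + 75.24 = 121.24→121, 118 + 49.32 = 167.32→167, 20 + 84.6 = 104.6→105) → #79a769
51%: (46 + 106.59 = 152.59→153, 118 + 69.87 = 187.87→188, 20 + 119.85 = 139.85→140) → #99bc8c
59%: (46 + 123.31 = 169.31→169, 118 + 80.83 = 198.83→199, 20 + 138.65 = 158.65→159) → #a9c79f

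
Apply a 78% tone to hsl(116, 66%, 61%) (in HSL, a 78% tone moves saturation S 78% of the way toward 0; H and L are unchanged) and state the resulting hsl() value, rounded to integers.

hsl(116, 15%, 61%)

S moves 78% from 66 toward 0: 66 − 51.48 = 14.52 → 15.
H and L are unchanged.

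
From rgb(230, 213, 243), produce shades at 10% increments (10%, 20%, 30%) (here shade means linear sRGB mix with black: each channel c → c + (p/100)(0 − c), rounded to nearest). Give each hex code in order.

10%: (230 − 23 = 207→207, 213 − 21.3 = 191.7→192, 243 − 24.3 = 218.7→219) → #cfc0db
20%: (230 − 46 = 184→184, 213 − 42.6 = 170.4→170, 243 − 48.6 = 194.4→194) → #b8aac2
30%: (230 − 69 = 161→161, 213 − 63.9 = 149.1→149, 243 − 72.9 = 170.1→170) → #a195aa

#cfc0db, #b8aac2, #a195aa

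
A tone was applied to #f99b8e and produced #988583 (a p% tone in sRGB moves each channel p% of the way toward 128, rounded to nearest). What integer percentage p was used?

#f99b8e is rgb(249, 155, 142); #988583 is rgb(152, 133, 131).
On the R channel (widest range): 152 ≈ 249 + (p/100)(128 − 249), so p ≈ 100×(152 − 249)/(128 − 249) = -9700/-121 = 80.17.
p = 80 reproduces all three channels after rounding.

80%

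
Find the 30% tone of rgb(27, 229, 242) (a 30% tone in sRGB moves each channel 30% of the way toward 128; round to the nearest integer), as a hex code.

A 30% tone moves each channel 30% toward 128:
  R: 27 + 30.3 = 57.3 → 57
  G: 229 + 0.3×(128−229) = 229 − 30.3 = 198.7 → 199
  B: 242 − 34.2 = 207.8 → 208
rgb(57, 199, 208) = #39C7D0.

#39C7D0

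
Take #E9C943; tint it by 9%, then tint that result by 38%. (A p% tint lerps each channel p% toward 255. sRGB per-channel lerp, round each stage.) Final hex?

#E9C943 is rgb(233, 201, 67).
Per channel, c → c + 0.09(255 − c):
  R: 233 + 1.98 = 234.98 → 235
  G: 201 + 0.09×(255−201) = 201 + 4.86 = 205.86 → 206
  B: 67 + 0.09×(255−67) = 67 + 16.92 = 83.92 → 84
After the tint: rgb(235, 206, 84) = #EBCE54.
Lerp each channel 38% toward 255:
  R: 235 + 7.6 = 242.6 → 243
  G: 206 + 0.38×(255−206) = 206 + 18.62 = 224.62 → 225
  B: 84 + 0.38×(255−84) = 84 + 64.98 = 148.98 → 149
rgb(243, 225, 149) = #F3E195.

#F3E195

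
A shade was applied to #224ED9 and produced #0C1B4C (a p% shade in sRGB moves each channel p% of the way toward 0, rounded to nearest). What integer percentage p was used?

65%

#224ED9 is rgb(34, 78, 217); #0C1B4C is rgb(12, 27, 76).
On the B channel (widest range): 76 ≈ 217 + (p/100)(0 − 217), so p ≈ 100×(76 − 217)/(0 − 217) = -14100/-217 = 64.98.
p = 65 reproduces all three channels after rounding.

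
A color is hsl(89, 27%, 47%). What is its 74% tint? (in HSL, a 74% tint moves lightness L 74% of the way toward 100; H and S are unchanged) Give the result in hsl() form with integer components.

hsl(89, 27%, 86%)

L moves 74% from 47 toward 100: 47 + 39.22 = 86.22 → 86.
H and S are unchanged.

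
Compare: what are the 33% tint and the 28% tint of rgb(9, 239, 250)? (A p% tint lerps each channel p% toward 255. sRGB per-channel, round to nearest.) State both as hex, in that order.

33% tint:
  R: 9 + 81.18 = 90.18 → 90
  G: 239 + 5.28 = 244.28 → 244
  B: 250 + 0.33×(255−250) = 250 + 1.65 = 251.65 → 252
  → #5AF4FC
28% tint:
  R: 9 + 0.28×(255−9) = 9 + 68.88 = 77.88 → 78
  G: 239 + 4.48 = 243.48 → 243
  B: 250 + 1.4 = 251.4 → 251
  → #4EF3FB

#5AF4FC, #4EF3FB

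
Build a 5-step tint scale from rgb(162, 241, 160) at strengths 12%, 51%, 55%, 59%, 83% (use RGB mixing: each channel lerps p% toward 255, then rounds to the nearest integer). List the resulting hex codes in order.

#ADF3AB, #D1F8D0, #D5F9D4, #D9F9D8, #EFFDEF

12%: (162 + 11.16 = 173.16→173, 241 + 1.68 = 242.68→243, 160 + 11.4 = 171.4→171) → #ADF3AB
51%: (162 + 47.43 = 209.43→209, 241 + 7.14 = 248.14→248, 160 + 48.45 = 208.45→208) → #D1F8D0
55%: (162 + 51.15 = 213.15→213, 241 + 7.7 = 248.7→249, 160 + 52.25 = 212.25→212) → #D5F9D4
59%: (162 + 54.87 = 216.87→217, 241 + 8.26 = 249.26→249, 160 + 56.05 = 216.05→216) → #D9F9D8
83%: (162 + 77.19 = 239.19→239, 241 + 11.62 = 252.62→253, 160 + 78.85 = 238.85→239) → #EFFDEF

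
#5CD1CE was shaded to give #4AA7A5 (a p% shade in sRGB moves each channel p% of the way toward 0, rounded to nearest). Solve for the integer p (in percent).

20%

#5CD1CE is rgb(92, 209, 206); #4AA7A5 is rgb(74, 167, 165).
On the G channel (widest range): 167 ≈ 209 + (p/100)(0 − 209), so p ≈ 100×(167 − 209)/(0 − 209) = -4200/-209 = 20.10.
p = 20 reproduces all three channels after rounding.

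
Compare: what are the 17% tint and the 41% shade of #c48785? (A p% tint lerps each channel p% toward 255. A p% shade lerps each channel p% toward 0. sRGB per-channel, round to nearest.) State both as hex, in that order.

#ce9b9a, #74504e

#c48785 is rgb(196, 135, 133).
17% tint:
  R: 196 + 0.17×(255−196) = 196 + 10.03 = 206.03 → 206
  G: 135 + 20.4 = 155.4 → 155
  B: 133 + 0.17×(255−133) = 133 + 20.74 = 153.74 → 154
  → #ce9b9a
41% shade:
  R: 196 + 0.41×(0−196) = 196 − 80.36 = 115.64 → 116
  G: 135 + 0.41×(0−135) = 135 − 55.35 = 79.65 → 80
  B: 133 + 0.41×(0−133) = 133 − 54.53 = 78.47 → 78
  → #74504e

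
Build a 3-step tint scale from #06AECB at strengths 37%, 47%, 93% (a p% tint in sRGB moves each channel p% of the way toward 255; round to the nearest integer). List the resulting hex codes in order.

#62CCDE, #7BD4E3, #EEF9FB

#06AECB is rgb(6, 174, 203).
37%: (6 + 92.13 = 98.13→98, 174 + 29.97 = 203.97→204, 203 + 19.24 = 222.24→222) → #62CCDE
47%: (6 + 117.03 = 123.03→123, 174 + 38.07 = 212.07→212, 203 + 24.44 = 227.44→227) → #7BD4E3
93%: (6 + 231.57 = 237.57→238, 174 + 75.33 = 249.33→249, 203 + 48.36 = 251.36→251) → #EEF9FB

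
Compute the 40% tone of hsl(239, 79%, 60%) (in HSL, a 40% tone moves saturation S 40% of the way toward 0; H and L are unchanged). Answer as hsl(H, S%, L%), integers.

S moves 40% from 79 toward 0: 79 − 31.6 = 47.4 → 47.
H and L are unchanged.

hsl(239, 47%, 60%)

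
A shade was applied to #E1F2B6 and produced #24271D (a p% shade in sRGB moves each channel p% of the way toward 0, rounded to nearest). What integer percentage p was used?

84%

#E1F2B6 is rgb(225, 242, 182); #24271D is rgb(36, 39, 29).
On the G channel (widest range): 39 ≈ 242 + (p/100)(0 − 242), so p ≈ 100×(39 − 242)/(0 − 242) = -20300/-242 = 83.88.
p = 84 reproduces all three channels after rounding.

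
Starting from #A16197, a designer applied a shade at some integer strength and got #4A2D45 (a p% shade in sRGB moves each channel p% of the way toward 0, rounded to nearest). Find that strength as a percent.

54%

#A16197 is rgb(161, 97, 151); #4A2D45 is rgb(74, 45, 69).
On the R channel (widest range): 74 ≈ 161 + (p/100)(0 − 161), so p ≈ 100×(74 − 161)/(0 − 161) = -8700/-161 = 54.04.
p = 54 reproduces all three channels after rounding.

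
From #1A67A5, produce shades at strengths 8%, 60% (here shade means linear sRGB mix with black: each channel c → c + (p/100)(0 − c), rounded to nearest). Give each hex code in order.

#185F98, #0A2942

#1A67A5 is rgb(26, 103, 165).
8%: (26 − 2.08 = 23.92→24, 103 − 8.24 = 94.76→95, 165 − 13.2 = 151.8→152) → #185F98
60%: (26 − 15.6 = 10.4→10, 103 − 61.8 = 41.2→41, 165 − 99 = 66→66) → #0A2942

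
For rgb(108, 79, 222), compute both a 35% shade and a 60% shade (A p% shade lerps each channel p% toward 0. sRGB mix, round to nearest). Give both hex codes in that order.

#463390, #2B2059

35% shade:
  R: 108 + 0.35×(0−108) = 108 − 37.8 = 70.2 → 70
  G: 79 + 0.35×(0−79) = 79 − 27.65 = 51.35 → 51
  B: 222 + 0.35×(0−222) = 222 − 77.7 = 144.3 → 144
  → #463390
60% shade:
  R: 108 + 0.6×(0−108) = 108 − 64.8 = 43.2 → 43
  G: 79 + 0.6×(0−79) = 79 − 47.4 = 31.6 → 32
  B: 222 + 0.6×(0−222) = 222 − 133.2 = 88.8 → 89
  → #2B2059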